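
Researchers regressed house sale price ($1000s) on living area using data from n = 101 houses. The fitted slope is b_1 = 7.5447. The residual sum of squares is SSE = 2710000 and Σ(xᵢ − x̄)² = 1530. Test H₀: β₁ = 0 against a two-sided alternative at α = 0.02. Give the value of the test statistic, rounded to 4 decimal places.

t = 1.7837

MSE = SSE/(n − 2) = 2710000/99 = 27373.7.
SE(b_1) = √(MSE/Sₓₓ) = √(27373.7/1530) = 4.22981.
t = 7.5447 / 4.22981 = 1.7837.
df = n − 2 = 99.
Two-sided p ≈ 0.0775, which is ≥ 0.02, so fail to reject H₀.
The data do not give significant evidence of an association between living area and house sale price.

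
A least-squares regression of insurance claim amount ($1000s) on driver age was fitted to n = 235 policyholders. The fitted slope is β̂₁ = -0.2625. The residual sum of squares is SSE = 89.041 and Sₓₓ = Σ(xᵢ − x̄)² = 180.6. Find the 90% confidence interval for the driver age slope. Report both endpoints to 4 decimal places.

(-0.3385, -0.1865)

MSE = SSE/(n − 2) = 89.041/233 = 0.38215.
SE(β̂₁) = √(MSE/Sₓₓ) = √(0.38215/180.6) = 0.046.
df = n − 2 = 233.
t* = t_{0.05, 233} = 1.65142.
Margin = t* × SE = 1.65142 × 0.046 = 0.075965.
CI: -0.2625 ± 0.075965 → (-0.3385, -0.1865).
With 90% confidence, each one-unit increase in driver age is associated with a change of between -0.3385 and -0.1865 $1000s in insurance claim amount.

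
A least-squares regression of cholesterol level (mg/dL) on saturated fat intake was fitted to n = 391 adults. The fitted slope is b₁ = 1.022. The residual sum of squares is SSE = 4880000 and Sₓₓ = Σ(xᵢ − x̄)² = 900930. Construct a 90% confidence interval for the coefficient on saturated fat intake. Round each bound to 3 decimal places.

MSE = SSE/(n − 2) = 4880000/389 = 12545.
SE(b₁) = √(MSE/Sₓₓ) = √(12545/900930) = 0.118002.
df = n − 2 = 389.
t* = t_{0.05, 389} = 1.64878.
Margin = t* × SE = 1.64878 × 0.118002 = 0.19456.
CI: 1.022 ± 0.19456 → (0.827, 1.217).
With 90% confidence, each one-unit increase in saturated fat intake is associated with a change of between 0.827 and 1.217 mg/dL in cholesterol level.

(0.827, 1.217)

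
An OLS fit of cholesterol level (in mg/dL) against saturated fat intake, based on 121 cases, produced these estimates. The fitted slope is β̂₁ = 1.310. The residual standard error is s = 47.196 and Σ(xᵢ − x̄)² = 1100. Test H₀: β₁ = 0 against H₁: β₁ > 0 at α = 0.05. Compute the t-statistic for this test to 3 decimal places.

t = 0.921

SE(β̂₁) = s/√Sₓₓ = 47.196/√1100 = 1.42301.
t = 1.310 / 1.42301 = 0.921.
df = n − 2 = 119.
One-sided p ≈ 0.1796, which is ≥ 0.05, so fail to reject H₀.
The data do not give significant evidence that the true slope on saturated fat intake is positive.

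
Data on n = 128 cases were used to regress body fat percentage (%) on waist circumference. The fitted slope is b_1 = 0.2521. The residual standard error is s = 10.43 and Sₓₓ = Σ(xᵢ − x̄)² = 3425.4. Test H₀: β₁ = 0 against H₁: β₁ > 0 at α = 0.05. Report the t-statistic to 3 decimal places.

t = 1.415

SE(b_1) = s/√Sₓₓ = 10.43/√3425.4 = 0.178209.
t = 0.2521 / 0.178209 = 1.415.
df = n − 2 = 126.
One-sided p ≈ 0.0798, which is ≥ 0.05, so fail to reject H₀.
The data do not give significant evidence that the true slope on waist circumference is positive.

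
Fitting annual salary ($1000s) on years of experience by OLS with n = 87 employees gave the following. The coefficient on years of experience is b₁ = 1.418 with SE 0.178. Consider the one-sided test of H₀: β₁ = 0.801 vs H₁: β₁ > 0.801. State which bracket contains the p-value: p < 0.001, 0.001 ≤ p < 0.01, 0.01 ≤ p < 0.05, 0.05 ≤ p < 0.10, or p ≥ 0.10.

p < 0.001

t = (1.418 − 0.801) / 0.178 = 3.466.
df = n − 2 = 87 − 2 = 85.
One-sided p = P(T_{85} > t) ≈ 0.0004.
So p < 0.001.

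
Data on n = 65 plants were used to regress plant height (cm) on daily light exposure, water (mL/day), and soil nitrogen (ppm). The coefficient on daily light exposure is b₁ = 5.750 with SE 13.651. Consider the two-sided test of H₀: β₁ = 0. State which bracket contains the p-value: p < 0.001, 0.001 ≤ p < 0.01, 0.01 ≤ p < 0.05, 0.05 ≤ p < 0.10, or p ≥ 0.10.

t = 5.750 / 13.651 = 0.421.
df = n − k − 1 = 65 − 3 − 1 = 61.
Two-sided p = 2·P(T_{61} > |t|) ≈ 0.6751.
So p ≥ 0.10.

p ≥ 0.10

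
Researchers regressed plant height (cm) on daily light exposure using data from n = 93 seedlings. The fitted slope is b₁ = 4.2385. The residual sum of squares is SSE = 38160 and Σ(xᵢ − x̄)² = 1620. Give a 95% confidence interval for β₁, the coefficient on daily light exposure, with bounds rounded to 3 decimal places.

MSE = SSE/(n − 2) = 38160/91 = 419.341.
SE(b₁) = √(MSE/Sₓₓ) = √(419.341/1620) = 0.508775.
df = n − 2 = 91.
t* = t_{0.025, 91} = 1.986377.
Margin = t* × SE = 1.986377 × 0.508775 = 1.01062.
CI: 4.2385 ± 1.01062 → (3.228, 5.249).
With 95% confidence, each one-unit increase in daily light exposure is associated with a change of between 3.228 and 5.249 cm in plant height.

(3.228, 5.249)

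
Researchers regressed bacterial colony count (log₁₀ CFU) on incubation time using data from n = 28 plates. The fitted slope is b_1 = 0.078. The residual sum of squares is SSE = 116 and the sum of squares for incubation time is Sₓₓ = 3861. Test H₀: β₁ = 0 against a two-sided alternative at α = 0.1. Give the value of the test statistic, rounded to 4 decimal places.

MSE = SSE/(n − 2) = 116/26 = 4.46154.
SE(b_1) = √(MSE/Sₓₓ) = √(4.46154/3861) = 0.0339932.
t = 0.078 / 0.0339932 = 2.2946.
df = n − 2 = 26.
Two-sided p ≈ 0.0301, which is < 0.1, so reject H₀.
There is evidence that incubation time is associated with bacterial colony count.

t = 2.2946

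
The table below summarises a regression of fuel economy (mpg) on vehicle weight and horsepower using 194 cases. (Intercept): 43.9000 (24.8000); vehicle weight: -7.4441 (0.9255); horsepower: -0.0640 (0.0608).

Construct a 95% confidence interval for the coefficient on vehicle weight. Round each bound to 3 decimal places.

(-9.270, -5.619)

Read off: b = -7.4441, SE = 0.9255 for vehicle weight.
df = n − k − 1 = 194 − 2 − 1 = 191.
t* = t_{0.025, 191} = 1.972462.
Margin = t* × SE = 1.972462 × 0.9255 = 1.82551.
CI: -7.4441 ± 1.82551 → (-9.270, -5.619).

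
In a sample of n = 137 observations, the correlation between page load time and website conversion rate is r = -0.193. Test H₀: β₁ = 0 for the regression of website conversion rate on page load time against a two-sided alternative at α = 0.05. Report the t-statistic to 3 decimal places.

t = -2.285

t = r·√(n − 2)/√(1 − r²) = -0.193·√135/√0.962751 = -2.285.
df = n − 2 = 135.
Two-sided p ≈ 0.0238, which is < 0.05, so reject H₀.
There is evidence of a linear association between page load time and website conversion rate.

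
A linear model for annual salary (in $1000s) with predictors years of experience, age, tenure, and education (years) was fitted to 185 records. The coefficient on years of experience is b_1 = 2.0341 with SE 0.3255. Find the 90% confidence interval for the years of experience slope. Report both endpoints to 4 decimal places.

df = n − k − 1 = 185 − 4 − 1 = 180.
t* = t_{0.05, 180} = 1.653363.
Margin = t* × SE = 1.653363 × 0.3255 = 0.538170.
CI: 2.0341 ± 0.538170 → (1.4959, 2.5723).
With 90% confidence, each one-unit increase in years of experience is associated with a change of between 1.4959 and 2.5723 $1000s in annual salary, holding the other predictors fixed.

(1.4959, 2.5723)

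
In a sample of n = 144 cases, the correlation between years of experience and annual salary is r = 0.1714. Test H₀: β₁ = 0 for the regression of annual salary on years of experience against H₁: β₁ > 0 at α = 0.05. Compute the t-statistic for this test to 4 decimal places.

t = r·√(n − 2)/√(1 − r²) = 0.1714·√142/√0.970622 = 2.0731.
df = n − 2 = 142.
One-sided p ≈ 0.0200, which is < 0.05, so reject H₀.
There is evidence of a linear association between years of experience and annual salary.

t = 2.0731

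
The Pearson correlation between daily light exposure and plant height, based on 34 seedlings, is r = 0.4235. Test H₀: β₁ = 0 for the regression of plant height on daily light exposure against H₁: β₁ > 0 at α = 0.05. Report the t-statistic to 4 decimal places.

t = 2.6445

t = r·√(n − 2)/√(1 − r²) = 0.4235·√32/√0.820648 = 2.6445.
df = n − 2 = 32.
One-sided p ≈ 0.0063, which is < 0.05, so reject H₀.
There is evidence of a linear association between daily light exposure and plant height.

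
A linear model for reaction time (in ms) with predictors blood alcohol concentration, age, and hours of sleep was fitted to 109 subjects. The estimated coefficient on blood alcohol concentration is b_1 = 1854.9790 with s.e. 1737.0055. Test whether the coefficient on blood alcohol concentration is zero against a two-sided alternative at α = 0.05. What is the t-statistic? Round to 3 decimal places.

H₀: β₁ = 0 vs H₁: β₁ ≠ 0.
t = (b_1 − β₁⁰)/SE = 1854.9790 / 1737.0055 = 1.068.
df = n − k − 1 = 109 − 3 − 1 = 105.
Two-sided p ≈ 0.2880, which is ≥ 0.05, so fail to reject H₀.
The data do not give significant evidence of an association between blood alcohol concentration and reaction time, after adjusting for the other predictors.

t = 1.068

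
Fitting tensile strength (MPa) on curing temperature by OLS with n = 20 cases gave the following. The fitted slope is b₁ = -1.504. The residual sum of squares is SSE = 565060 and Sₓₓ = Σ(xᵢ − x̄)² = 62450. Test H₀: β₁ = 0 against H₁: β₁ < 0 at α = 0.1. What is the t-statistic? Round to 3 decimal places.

MSE = SSE/(n − 2) = 565060/18 = 31392.2.
SE(b₁) = √(MSE/Sₓₓ) = √(31392.2/62450) = 0.708998.
t = -1.504 / 0.708998 = -2.121.
df = n − 2 = 18.
One-sided p ≈ 0.0240, which is < 0.1, so reject H₀.
There is evidence that the true slope on curing temperature is negative.

t = -2.121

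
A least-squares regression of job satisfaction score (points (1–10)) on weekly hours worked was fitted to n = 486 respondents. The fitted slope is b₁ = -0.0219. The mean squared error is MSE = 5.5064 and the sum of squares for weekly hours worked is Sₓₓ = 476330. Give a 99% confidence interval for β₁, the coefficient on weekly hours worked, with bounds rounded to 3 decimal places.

(-0.031, -0.013)

SE(b₁) = √(MSE/Sₓₓ) = √(5.5064/476330) = 0.00340001.
df = n − 2 = 484.
t* = t_{0.005, 484} = 2.586025.
Margin = t* × SE = 2.586025 × 0.00340001 = 0.00879.
CI: -0.0219 ± 0.00879 → (-0.031, -0.013).
With 99% confidence, each one-unit increase in weekly hours worked is associated with a change of between -0.031 and -0.013 points (1–10) in job satisfaction score.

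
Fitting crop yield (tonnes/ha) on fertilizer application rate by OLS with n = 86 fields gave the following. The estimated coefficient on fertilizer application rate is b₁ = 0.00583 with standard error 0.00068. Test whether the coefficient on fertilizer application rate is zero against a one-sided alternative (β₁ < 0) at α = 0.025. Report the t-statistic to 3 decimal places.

H₀: β₁ = 0 vs H₁: β₁ < 0.
t = (b₁ − β₁⁰)/SE = 0.00583 / 0.00068 = 8.574.
df = n − 2 = 86 − 2 = 84.
One-sided p ≈ 1.0000, which is ≥ 0.025, so fail to reject H₀.
The data do not give significant evidence that the true slope on fertilizer application rate is negative.

t = 8.574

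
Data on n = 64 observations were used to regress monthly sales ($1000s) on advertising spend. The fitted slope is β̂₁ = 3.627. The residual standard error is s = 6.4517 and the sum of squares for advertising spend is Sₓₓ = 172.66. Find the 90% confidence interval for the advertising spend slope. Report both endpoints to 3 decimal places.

(2.807, 4.447)

SE(β̂₁) = s/√Sₓₓ = 6.4517/√172.66 = 0.490996.
df = n − 2 = 62.
t* = t_{0.05, 62} = 1.669804.
Margin = t* × SE = 1.669804 × 0.490996 = 0.81987.
CI: 3.627 ± 0.81987 → (2.807, 4.447).
With 90% confidence, each one-unit increase in advertising spend is associated with a change of between 2.807 and 4.447 $1000s in monthly sales.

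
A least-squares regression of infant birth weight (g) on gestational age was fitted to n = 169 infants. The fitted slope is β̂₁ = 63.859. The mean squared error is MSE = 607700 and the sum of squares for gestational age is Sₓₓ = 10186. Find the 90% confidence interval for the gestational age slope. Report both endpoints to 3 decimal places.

SE(β̂₁) = √(MSE/Sₓₓ) = √(607700/10186) = 7.72401.
df = n − 2 = 167.
t* = t_{0.05, 167} = 1.654029.
Margin = t* × SE = 1.654029 × 7.72401 = 12.77574.
CI: 63.859 ± 12.77574 → (51.083, 76.635).
With 90% confidence, each one-unit increase in gestational age is associated with a change of between 51.083 and 76.635 g in infant birth weight.

(51.083, 76.635)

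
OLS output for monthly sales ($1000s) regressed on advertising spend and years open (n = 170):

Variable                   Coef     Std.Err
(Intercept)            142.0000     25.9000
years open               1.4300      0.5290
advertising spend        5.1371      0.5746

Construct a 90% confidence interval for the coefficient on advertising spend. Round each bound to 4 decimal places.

Read off: b = 5.1371, SE = 0.5746 for advertising spend.
df = n − k − 1 = 170 − 2 − 1 = 167.
t* = t_{0.05, 167} = 1.654029.
Margin = t* × SE = 1.654029 × 0.5746 = 0.950405.
CI: 5.1371 ± 0.950405 → (4.1867, 6.0875).

(4.1867, 6.0875)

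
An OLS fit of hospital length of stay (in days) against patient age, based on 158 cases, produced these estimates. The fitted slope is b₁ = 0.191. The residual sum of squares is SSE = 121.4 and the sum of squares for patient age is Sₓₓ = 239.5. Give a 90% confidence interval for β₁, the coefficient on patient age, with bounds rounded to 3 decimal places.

MSE = SSE/(n − 2) = 121.4/156 = 0.778205.
SE(b₁) = √(MSE/Sₓₓ) = √(0.778205/239.5) = 0.0570026.
df = n − 2 = 156.
t* = t_{0.05, 156} = 1.65468.
Margin = t* × SE = 1.65468 × 0.0570026 = 0.09432.
CI: 0.191 ± 0.09432 → (0.097, 0.285).
With 90% confidence, each one-unit increase in patient age is associated with a change of between 0.097 and 0.285 days in hospital length of stay.

(0.097, 0.285)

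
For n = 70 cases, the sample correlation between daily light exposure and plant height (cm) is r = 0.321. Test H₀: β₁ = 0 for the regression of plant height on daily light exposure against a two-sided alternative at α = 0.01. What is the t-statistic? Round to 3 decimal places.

t = 2.795

t = r·√(n − 2)/√(1 − r²) = 0.321·√68/√0.896959 = 2.795.
df = n − 2 = 68.
Two-sided p ≈ 0.0067, which is < 0.01, so reject H₀.
There is evidence of a linear association between daily light exposure and plant height.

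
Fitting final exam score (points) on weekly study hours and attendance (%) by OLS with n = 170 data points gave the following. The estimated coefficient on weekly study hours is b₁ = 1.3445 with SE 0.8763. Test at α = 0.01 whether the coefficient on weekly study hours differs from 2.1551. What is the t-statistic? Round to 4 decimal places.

t = -0.9250

H₀: β₁ = 2.1551 vs H₁: β₁ ≠ 2.1551.
t = (b₁ − β₁⁰)/SE = (1.3445 − 2.1551) / 0.8763 = -0.9250.
df = n − k − 1 = 170 − 2 − 1 = 167.
Two-sided p ≈ 0.3563, which is ≥ 0.01, so fail to reject H₀.
The data are consistent with a true slope of 2.1551 points per unit of weekly study hours, holding the other predictors fixed.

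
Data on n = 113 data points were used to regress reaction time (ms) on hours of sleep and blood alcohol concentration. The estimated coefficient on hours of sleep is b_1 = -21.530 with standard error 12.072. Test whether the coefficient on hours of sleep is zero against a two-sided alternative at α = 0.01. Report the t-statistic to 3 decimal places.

t = -1.783

H₀: β₁ = 0 vs H₁: β₁ ≠ 0.
t = (b_1 − β₁⁰)/SE = -21.530 / 12.072 = -1.783.
df = n − k − 1 = 113 − 2 − 1 = 110.
Two-sided p ≈ 0.0773, which is ≥ 0.01, so fail to reject H₀.
The data do not give significant evidence of an association between hours of sleep and reaction time, after adjusting for the other predictors.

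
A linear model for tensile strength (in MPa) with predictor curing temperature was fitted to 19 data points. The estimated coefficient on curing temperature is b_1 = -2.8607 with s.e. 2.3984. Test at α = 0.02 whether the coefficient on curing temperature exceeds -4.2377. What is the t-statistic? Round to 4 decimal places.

t = 0.5741

H₀: β₁ = -4.2377 vs H₁: β₁ > -4.2377.
t = (b_1 − β₁⁰)/SE = (-2.8607 − (-4.2377)) / 2.3984 = 0.5741.
df = n − 2 = 19 − 2 = 17.
One-sided p ≈ 0.2867, which is ≥ 0.02, so fail to reject H₀.
The data do not give significant evidence that the true slope on curing temperature exceeds -4.2377 MPa per unit.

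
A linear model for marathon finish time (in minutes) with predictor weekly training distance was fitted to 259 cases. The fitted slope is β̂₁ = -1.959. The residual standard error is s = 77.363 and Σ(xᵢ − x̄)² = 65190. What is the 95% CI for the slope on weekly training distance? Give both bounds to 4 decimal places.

(-2.5557, -1.3623)

SE(β̂₁) = s/√Sₓₓ = 77.363/√65190 = 0.303.
df = n − 2 = 257.
t* = t_{0.025, 257} = 1.969237.
Margin = t* × SE = 1.969237 × 0.303 = 0.596679.
CI: -1.959 ± 0.596679 → (-2.5557, -1.3623).
With 95% confidence, each one-unit increase in weekly training distance is associated with a change of between -2.5557 and -1.3623 minutes in marathon finish time.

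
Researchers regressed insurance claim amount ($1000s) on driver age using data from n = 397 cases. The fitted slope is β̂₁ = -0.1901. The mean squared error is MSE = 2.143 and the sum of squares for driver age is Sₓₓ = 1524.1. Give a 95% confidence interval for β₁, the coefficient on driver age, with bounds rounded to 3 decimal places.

(-0.264, -0.116)

SE(β̂₁) = √(MSE/Sₓₓ) = √(2.143/1524.1) = 0.0374977.
df = n − 2 = 395.
t* = t_{0.025, 395} = 1.965988.
Margin = t* × SE = 1.965988 × 0.0374977 = 0.07372.
CI: -0.1901 ± 0.07372 → (-0.264, -0.116).
With 95% confidence, each one-unit increase in driver age is associated with a change of between -0.264 and -0.116 $1000s in insurance claim amount.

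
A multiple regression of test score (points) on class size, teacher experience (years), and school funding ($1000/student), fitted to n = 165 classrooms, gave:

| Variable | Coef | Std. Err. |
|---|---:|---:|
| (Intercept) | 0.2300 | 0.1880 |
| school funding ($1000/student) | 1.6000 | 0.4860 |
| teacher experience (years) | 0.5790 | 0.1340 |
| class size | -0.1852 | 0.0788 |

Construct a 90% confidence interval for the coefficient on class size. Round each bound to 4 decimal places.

(-0.3156, -0.0548)

Read off: b = -0.1852, SE = 0.0788 for class size.
df = n − k − 1 = 165 − 3 − 1 = 161.
t* = t_{0.05, 161} = 1.654373.
Margin = t* × SE = 1.654373 × 0.0788 = 0.130365.
CI: -0.1852 ± 0.130365 → (-0.3156, -0.0548).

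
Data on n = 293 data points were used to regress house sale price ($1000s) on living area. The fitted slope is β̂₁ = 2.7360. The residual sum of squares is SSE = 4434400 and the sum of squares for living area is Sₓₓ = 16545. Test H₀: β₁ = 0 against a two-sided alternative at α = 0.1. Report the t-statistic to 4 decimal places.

t = 2.8509

MSE = SSE/(n − 2) = 4434400/291 = 15238.5.
SE(β̂₁) = √(MSE/Sₓₓ) = √(15238.5/16545) = 0.959705.
t = 2.7360 / 0.959705 = 2.8509.
df = n − 2 = 291.
Two-sided p ≈ 0.0047, which is < 0.1, so reject H₀.
There is evidence that living area is associated with house sale price.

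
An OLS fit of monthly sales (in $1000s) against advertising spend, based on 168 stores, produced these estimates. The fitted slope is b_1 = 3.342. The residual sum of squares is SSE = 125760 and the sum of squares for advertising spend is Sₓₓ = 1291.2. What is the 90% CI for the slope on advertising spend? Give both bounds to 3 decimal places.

(2.075, 4.609)

MSE = SSE/(n − 2) = 125760/166 = 757.59.
SE(b_1) = √(MSE/Sₓₓ) = √(757.59/1291.2) = 0.765985.
df = n − 2 = 166.
t* = t_{0.05, 166} = 1.654085.
Margin = t* × SE = 1.654085 × 0.765985 = 1.26700.
CI: 3.342 ± 1.26700 → (2.075, 4.609).
With 90% confidence, each one-unit increase in advertising spend is associated with a change of between 2.075 and 4.609 $1000s in monthly sales.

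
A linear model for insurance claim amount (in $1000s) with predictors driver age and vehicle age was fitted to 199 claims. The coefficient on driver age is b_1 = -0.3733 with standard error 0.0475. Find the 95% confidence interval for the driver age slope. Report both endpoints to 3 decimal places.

df = n − k − 1 = 199 − 2 − 1 = 196.
t* = t_{0.025, 196} = 1.972141.
Margin = t* × SE = 1.972141 × 0.0475 = 0.09368.
CI: -0.3733 ± 0.09368 → (-0.467, -0.280).
With 95% confidence, each one-unit increase in driver age is associated with a change of between -0.467 and -0.280 $1000s in insurance claim amount, holding the other predictors fixed.

(-0.467, -0.280)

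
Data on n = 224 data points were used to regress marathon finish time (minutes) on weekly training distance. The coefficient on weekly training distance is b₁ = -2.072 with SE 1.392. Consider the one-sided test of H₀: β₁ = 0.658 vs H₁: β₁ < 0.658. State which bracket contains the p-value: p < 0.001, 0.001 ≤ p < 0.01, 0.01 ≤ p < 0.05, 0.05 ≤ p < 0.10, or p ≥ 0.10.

t = (-2.072 − 0.658) / 1.392 = -1.961.
df = n − 2 = 224 − 2 = 222.
One-sided p = P(T_{222} < t) ≈ 0.0256.
So 0.01 ≤ p < 0.05.

0.01 ≤ p < 0.05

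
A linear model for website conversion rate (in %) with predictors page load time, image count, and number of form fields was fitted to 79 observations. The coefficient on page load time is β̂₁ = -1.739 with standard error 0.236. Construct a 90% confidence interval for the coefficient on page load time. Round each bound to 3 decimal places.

(-2.132, -1.346)

df = n − k − 1 = 79 − 3 − 1 = 75.
t* = t_{0.05, 75} = 1.665425.
Margin = t* × SE = 1.665425 × 0.236 = 0.39304.
CI: -1.739 ± 0.39304 → (-2.132, -1.346).
With 90% confidence, each one-unit increase in page load time is associated with a change of between -2.132 and -1.346 % in website conversion rate, holding the other predictors fixed.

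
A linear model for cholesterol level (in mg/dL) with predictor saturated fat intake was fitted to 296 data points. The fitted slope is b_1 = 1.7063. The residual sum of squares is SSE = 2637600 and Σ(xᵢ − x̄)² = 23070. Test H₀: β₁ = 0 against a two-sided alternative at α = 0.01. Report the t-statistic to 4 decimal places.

MSE = SSE/(n − 2) = 2637600/294 = 8971.43.
SE(b_1) = √(MSE/Sₓₓ) = √(8971.43/23070) = 0.623601.
t = 1.7063 / 0.623601 = 2.7362.
df = n − 2 = 294.
Two-sided p ≈ 0.0066, which is < 0.01, so reject H₀.
There is evidence that saturated fat intake is associated with cholesterol level.

t = 2.7362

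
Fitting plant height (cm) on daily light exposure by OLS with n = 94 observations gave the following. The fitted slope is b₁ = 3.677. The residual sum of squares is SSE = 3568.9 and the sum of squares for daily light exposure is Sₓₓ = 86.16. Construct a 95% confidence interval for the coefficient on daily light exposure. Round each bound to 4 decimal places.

MSE = SSE/(n − 2) = 3568.9/92 = 38.7924.
SE(b₁) = √(MSE/Sₓₓ) = √(38.7924/86.16) = 0.670997.
df = n − 2 = 92.
t* = t_{0.025, 92} = 1.986086.
Margin = t* × SE = 1.986086 × 0.670997 = 1.332658.
CI: 3.677 ± 1.332658 → (2.3443, 5.0097).
With 95% confidence, each one-unit increase in daily light exposure is associated with a change of between 2.3443 and 5.0097 cm in plant height.

(2.3443, 5.0097)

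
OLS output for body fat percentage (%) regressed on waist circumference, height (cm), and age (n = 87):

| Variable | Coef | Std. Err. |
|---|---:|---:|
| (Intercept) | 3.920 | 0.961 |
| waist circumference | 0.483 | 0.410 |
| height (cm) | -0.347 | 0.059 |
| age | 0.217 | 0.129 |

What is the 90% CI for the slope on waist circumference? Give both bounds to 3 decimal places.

(-0.199, 1.165)

Read off: b = 0.483, SE = 0.410 for waist circumference.
df = n − k − 1 = 87 − 3 − 1 = 83.
t* = t_{0.05, 83} = 1.66342.
Margin = t* × SE = 1.66342 × 0.410 = 0.68200.
CI: 0.483 ± 0.68200 → (-0.199, 1.165).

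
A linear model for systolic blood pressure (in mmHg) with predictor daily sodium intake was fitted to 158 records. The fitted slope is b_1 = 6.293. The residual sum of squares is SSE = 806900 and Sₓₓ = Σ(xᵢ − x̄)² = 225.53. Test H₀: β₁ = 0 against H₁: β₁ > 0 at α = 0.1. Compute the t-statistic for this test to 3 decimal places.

t = 1.314

MSE = SSE/(n − 2) = 806900/156 = 5172.44.
SE(b_1) = √(MSE/Sₓₓ) = √(5172.44/225.53) = 4.78901.
t = 6.293 / 4.78901 = 1.314.
df = n − 2 = 156.
One-sided p ≈ 0.0954, which is < 0.1, so reject H₀.
There is evidence that the true slope on daily sodium intake is positive.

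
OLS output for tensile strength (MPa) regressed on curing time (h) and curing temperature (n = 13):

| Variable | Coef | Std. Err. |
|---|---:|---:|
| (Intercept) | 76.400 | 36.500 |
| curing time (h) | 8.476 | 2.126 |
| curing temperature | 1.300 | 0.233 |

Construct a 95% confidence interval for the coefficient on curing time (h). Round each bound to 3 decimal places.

(3.739, 13.213)

Read off: b = 8.476, SE = 2.126 for curing time (h).
df = n − k − 1 = 13 − 2 − 1 = 10.
t* = t_{0.025, 10} = 2.228139.
Margin = t* × SE = 2.228139 × 2.126 = 4.73702.
CI: 8.476 ± 4.73702 → (3.739, 13.213).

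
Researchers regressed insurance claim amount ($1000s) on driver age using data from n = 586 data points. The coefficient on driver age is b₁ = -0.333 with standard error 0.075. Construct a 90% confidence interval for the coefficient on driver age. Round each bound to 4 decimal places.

df = n − 2 = 586 − 2 = 584.
t* = t_{0.05, 584} = 1.647467.
Margin = t* × SE = 1.647467 × 0.075 = 0.123560.
CI: -0.333 ± 0.123560 → (-0.4566, -0.2094).
With 90% confidence, each one-unit increase in driver age is associated with a change of between -0.4566 and -0.2094 $1000s in insurance claim amount.

(-0.4566, -0.2094)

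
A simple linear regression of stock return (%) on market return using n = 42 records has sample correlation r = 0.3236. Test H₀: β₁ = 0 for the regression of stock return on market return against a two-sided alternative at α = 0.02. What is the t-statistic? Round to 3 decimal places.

t = 2.163

t = r·√(n − 2)/√(1 − r²) = 0.3236·√40/√0.895283 = 2.163.
df = n − 2 = 40.
Two-sided p ≈ 0.0366, which is ≥ 0.02, so fail to reject H₀.
The data do not give significant evidence of a linear association between market return and stock return.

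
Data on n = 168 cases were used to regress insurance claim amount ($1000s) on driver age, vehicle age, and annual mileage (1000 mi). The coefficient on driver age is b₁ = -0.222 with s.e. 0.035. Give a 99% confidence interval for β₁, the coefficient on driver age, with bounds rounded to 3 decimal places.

df = n − k − 1 = 168 − 3 − 1 = 164.
t* = t_{0.005, 164} = 2.60614.
Margin = t* × SE = 2.60614 × 0.035 = 0.09121.
CI: -0.222 ± 0.09121 → (-0.313, -0.131).
With 99% confidence, each one-unit increase in driver age is associated with a change of between -0.313 and -0.131 $1000s in insurance claim amount, holding the other predictors fixed.

(-0.313, -0.131)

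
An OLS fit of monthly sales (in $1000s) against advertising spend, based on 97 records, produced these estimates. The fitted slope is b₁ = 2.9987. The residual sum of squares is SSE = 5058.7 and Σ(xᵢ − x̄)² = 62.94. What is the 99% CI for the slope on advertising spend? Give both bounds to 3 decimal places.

(0.581, 5.416)

MSE = SSE/(n − 2) = 5058.7/95 = 53.2495.
SE(b₁) = √(MSE/Sₓₓ) = √(53.2495/62.94) = 0.919802.
df = n − 2 = 95.
t* = t_{0.005, 95} = 2.628576.
Margin = t* × SE = 2.628576 × 0.919802 = 2.41777.
CI: 2.9987 ± 2.41777 → (0.581, 5.416).
With 99% confidence, each one-unit increase in advertising spend is associated with a change of between 0.581 and 5.416 $1000s in monthly sales.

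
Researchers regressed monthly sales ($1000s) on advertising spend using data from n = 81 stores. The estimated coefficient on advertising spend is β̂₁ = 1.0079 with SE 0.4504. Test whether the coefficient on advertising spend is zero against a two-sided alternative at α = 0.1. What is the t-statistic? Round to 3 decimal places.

t = 2.238

H₀: β₁ = 0 vs H₁: β₁ ≠ 0.
t = (β̂₁ − β₁⁰)/SE = 1.0079 / 0.4504 = 2.238.
df = n − 2 = 81 − 2 = 79.
Two-sided p ≈ 0.0281, which is < 0.1, so reject H₀.
There is evidence that advertising spend is associated with monthly sales.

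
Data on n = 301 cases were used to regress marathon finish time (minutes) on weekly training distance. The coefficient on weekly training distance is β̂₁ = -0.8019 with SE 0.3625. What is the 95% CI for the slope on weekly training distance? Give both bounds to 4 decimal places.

df = n − 2 = 301 − 2 = 299.
t* = t_{0.025, 299} = 1.96793.
Margin = t* × SE = 1.96793 × 0.3625 = 0.713375.
CI: -0.8019 ± 0.713375 → (-1.5153, -0.0885).
With 95% confidence, each one-unit increase in weekly training distance is associated with a change of between -1.5153 and -0.0885 minutes in marathon finish time.

(-1.5153, -0.0885)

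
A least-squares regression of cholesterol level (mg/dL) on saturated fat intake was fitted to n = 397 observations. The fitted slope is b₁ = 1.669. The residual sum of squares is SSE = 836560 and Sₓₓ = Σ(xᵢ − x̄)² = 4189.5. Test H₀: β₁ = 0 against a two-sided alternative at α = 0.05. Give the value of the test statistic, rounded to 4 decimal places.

t = 2.3474

MSE = SSE/(n − 2) = 836560/395 = 2117.87.
SE(b₁) = √(MSE/Sₓₓ) = √(2117.87/4189.5) = 0.710999.
t = 1.669 / 0.710999 = 2.3474.
df = n − 2 = 395.
Two-sided p ≈ 0.0194, which is < 0.05, so reject H₀.
There is evidence that saturated fat intake is associated with cholesterol level.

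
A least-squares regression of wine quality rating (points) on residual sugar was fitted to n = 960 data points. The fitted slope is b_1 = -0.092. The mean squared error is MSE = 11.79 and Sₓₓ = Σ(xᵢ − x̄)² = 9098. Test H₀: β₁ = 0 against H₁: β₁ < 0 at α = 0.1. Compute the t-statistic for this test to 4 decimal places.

t = -2.5557

SE(b_1) = √(MSE/Sₓₓ) = √(11.79/9098) = 0.0359985.
t = -0.092 / 0.0359985 = -2.5557.
df = n − 2 = 958.
One-sided p ≈ 0.0054, which is < 0.1, so reject H₀.
There is evidence that the true slope on residual sugar is negative.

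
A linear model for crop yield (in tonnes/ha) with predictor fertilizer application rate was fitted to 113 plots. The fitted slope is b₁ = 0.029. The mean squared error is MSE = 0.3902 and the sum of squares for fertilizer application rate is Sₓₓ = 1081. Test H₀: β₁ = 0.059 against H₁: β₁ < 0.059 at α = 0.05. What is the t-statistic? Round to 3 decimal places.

SE(b₁) = √(MSE/Sₓₓ) = √(0.3902/1081) = 0.018999.
t = (0.029 − 0.059) / 0.018999 = -1.579.
df = n − 2 = 111.
One-sided p ≈ 0.0586, which is ≥ 0.05, so fail to reject H₀.
The data do not give significant evidence that the true slope on fertilizer application rate is below 0.059 tonnes/ha per unit.

t = -1.579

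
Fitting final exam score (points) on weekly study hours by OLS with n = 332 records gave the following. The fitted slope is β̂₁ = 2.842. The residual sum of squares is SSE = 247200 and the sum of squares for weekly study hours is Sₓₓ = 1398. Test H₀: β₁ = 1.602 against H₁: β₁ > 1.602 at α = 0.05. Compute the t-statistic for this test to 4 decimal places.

MSE = SSE/(n − 2) = 247200/330 = 749.091.
SE(β̂₁) = √(MSE/Sₓₓ) = √(749.091/1398) = 0.732004.
t = (2.842 − 1.602) / 0.732004 = 1.6940.
df = n − 2 = 330.
One-sided p ≈ 0.0456, which is < 0.05, so reject H₀.
There is evidence that the true slope on weekly study hours exceeds 1.602 points per unit.

t = 1.6940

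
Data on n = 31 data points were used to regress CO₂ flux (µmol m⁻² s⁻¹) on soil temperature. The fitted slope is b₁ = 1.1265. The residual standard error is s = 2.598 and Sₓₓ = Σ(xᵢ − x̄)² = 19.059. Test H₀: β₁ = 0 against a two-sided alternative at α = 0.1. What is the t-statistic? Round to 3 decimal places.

SE(b₁) = s/√Sₓₓ = 2.598/√19.059 = 0.595099.
t = 1.1265 / 0.595099 = 1.893.
df = n − 2 = 29.
Two-sided p ≈ 0.0684, which is < 0.1, so reject H₀.
There is evidence that soil temperature is associated with CO₂ flux.

t = 1.893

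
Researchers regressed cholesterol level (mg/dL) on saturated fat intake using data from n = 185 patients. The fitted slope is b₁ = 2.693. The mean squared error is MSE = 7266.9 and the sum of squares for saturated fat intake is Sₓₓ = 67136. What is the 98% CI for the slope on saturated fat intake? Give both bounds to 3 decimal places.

SE(b₁) = √(MSE/Sₓₓ) = √(7266.9/67136) = 0.329001.
df = n − 2 = 183.
t* = t_{0.01, 183} = 2.346897.
Margin = t* × SE = 2.346897 × 0.329001 = 0.77213.
CI: 2.693 ± 0.77213 → (1.921, 3.465).
With 98% confidence, each one-unit increase in saturated fat intake is associated with a change of between 1.921 and 3.465 mg/dL in cholesterol level.

(1.921, 3.465)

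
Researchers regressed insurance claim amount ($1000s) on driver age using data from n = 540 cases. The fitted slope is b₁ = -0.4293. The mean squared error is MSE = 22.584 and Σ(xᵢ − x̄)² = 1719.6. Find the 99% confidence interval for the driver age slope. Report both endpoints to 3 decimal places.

(-0.726, -0.133)

SE(b₁) = √(MSE/Sₓₓ) = √(22.584/1719.6) = 0.114601.
df = n − 2 = 538.
t* = t_{0.005, 538} = 2.584998.
Margin = t* × SE = 2.584998 × 0.114601 = 0.29624.
CI: -0.4293 ± 0.29624 → (-0.726, -0.133).
With 99% confidence, each one-unit increase in driver age is associated with a change of between -0.726 and -0.133 $1000s in insurance claim amount.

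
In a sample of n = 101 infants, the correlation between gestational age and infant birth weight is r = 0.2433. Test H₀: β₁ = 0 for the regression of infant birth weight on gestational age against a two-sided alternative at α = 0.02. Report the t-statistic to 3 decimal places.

t = 2.496

t = r·√(n − 2)/√(1 − r²) = 0.2433·√99/√0.940805 = 2.496.
df = n − 2 = 99.
Two-sided p ≈ 0.0142, which is < 0.02, so reject H₀.
There is evidence of a linear association between gestational age and infant birth weight.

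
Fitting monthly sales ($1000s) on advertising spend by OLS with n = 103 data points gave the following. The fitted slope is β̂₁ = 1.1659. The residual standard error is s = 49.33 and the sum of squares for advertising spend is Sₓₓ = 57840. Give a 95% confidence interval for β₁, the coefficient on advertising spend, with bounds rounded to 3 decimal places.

(0.759, 1.573)

SE(β̂₁) = s/√Sₓₓ = 49.33/√57840 = 0.205115.
df = n − 2 = 101.
t* = t_{0.025, 101} = 1.983731.
Margin = t* × SE = 1.983731 × 0.205115 = 0.40689.
CI: 1.1659 ± 0.40689 → (0.759, 1.573).
With 95% confidence, each one-unit increase in advertising spend is associated with a change of between 0.759 and 1.573 $1000s in monthly sales.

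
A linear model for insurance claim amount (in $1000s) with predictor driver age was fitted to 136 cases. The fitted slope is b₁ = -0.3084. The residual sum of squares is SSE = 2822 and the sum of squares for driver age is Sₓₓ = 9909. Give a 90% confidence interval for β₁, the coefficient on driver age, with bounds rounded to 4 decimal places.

MSE = SSE/(n − 2) = 2822/134 = 21.0597.
SE(b₁) = √(MSE/Sₓₓ) = √(21.0597/9909) = 0.0461011.
df = n − 2 = 134.
t* = t_{0.05, 134} = 1.656305.
Margin = t* × SE = 1.656305 × 0.0461011 = 0.076357.
CI: -0.3084 ± 0.076357 → (-0.3848, -0.2320).
With 90% confidence, each one-unit increase in driver age is associated with a change of between -0.3848 and -0.2320 $1000s in insurance claim amount.

(-0.3848, -0.2320)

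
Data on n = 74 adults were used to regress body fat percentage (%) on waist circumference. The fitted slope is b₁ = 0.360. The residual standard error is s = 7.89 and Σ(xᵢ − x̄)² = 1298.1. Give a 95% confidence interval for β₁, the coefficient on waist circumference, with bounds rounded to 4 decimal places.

(-0.0765, 0.7965)

SE(b₁) = s/√Sₓₓ = 7.89/√1298.1 = 0.218989.
df = n − 2 = 72.
t* = t_{0.025, 72} = 1.993464.
Margin = t* × SE = 1.993464 × 0.218989 = 0.436547.
CI: 0.360 ± 0.436547 → (-0.0765, 0.7965).
With 95% confidence, each one-unit increase in waist circumference is associated with a change of between -0.0765 and 0.7965 % in body fat percentage.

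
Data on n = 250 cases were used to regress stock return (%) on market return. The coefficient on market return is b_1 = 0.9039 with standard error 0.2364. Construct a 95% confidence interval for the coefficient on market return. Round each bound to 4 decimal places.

(0.4383, 1.3695)

df = n − 2 = 250 − 2 = 248.
t* = t_{0.025, 248} = 1.969576.
Margin = t* × SE = 1.969576 × 0.2364 = 0.465608.
CI: 0.9039 ± 0.465608 → (0.4383, 1.3695).
With 95% confidence, each one-unit increase in market return is associated with a change of between 0.4383 and 1.3695 % in stock return.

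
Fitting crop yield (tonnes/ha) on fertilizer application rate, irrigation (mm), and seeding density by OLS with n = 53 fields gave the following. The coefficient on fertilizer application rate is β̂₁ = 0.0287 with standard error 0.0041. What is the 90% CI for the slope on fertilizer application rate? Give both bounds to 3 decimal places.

(0.022, 0.036)

df = n − k − 1 = 53 − 3 − 1 = 49.
t* = t_{0.05, 49} = 1.676551.
Margin = t* × SE = 1.676551 × 0.0041 = 0.00687.
CI: 0.0287 ± 0.00687 → (0.022, 0.036).
With 90% confidence, each one-unit increase in fertilizer application rate is associated with a change of between 0.022 and 0.036 tonnes/ha in crop yield, holding the other predictors fixed.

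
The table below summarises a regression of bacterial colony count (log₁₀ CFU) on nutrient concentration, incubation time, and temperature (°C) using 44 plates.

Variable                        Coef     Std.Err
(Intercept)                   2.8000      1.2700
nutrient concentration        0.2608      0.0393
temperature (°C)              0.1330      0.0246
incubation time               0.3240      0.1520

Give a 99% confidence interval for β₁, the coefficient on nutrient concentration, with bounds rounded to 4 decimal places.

Read off: b = 0.2608, SE = 0.0393 for nutrient concentration.
df = n − k − 1 = 44 − 3 − 1 = 40.
t* = t_{0.005, 40} = 2.704459.
Margin = t* × SE = 2.704459 × 0.0393 = 0.106285.
CI: 0.2608 ± 0.106285 → (0.1545, 0.3671).

(0.1545, 0.3671)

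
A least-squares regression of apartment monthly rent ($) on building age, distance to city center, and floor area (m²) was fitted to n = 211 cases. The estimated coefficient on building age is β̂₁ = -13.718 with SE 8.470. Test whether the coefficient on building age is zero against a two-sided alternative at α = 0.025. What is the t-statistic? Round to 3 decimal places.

t = -1.620

H₀: β₁ = 0 vs H₁: β₁ ≠ 0.
t = (β̂₁ − β₁⁰)/SE = -13.718 / 8.470 = -1.620.
df = n − k − 1 = 211 − 3 − 1 = 207.
Two-sided p ≈ 0.1068, which is ≥ 0.025, so fail to reject H₀.
The data do not give significant evidence of an association between building age and apartment monthly rent, after adjusting for the other predictors.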